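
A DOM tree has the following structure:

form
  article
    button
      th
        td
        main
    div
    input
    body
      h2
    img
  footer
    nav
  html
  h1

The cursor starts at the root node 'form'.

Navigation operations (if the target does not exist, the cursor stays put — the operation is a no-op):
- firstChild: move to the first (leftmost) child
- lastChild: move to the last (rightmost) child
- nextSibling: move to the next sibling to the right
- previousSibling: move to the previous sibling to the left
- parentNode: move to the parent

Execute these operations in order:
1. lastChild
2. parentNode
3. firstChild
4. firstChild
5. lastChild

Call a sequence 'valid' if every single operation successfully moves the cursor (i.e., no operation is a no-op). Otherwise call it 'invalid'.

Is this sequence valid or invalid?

After 1 (lastChild): h1
After 2 (parentNode): form
After 3 (firstChild): article
After 4 (firstChild): button
After 5 (lastChild): th

Answer: valid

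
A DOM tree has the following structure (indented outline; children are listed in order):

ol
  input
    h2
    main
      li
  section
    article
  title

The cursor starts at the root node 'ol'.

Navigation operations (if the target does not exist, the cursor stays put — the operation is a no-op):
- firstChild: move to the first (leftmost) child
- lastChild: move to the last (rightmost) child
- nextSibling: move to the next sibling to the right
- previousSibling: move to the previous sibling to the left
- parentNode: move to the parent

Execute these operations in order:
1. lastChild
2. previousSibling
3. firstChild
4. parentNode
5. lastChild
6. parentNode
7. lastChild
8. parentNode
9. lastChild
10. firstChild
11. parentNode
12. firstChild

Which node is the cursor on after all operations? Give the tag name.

After 1 (lastChild): title
After 2 (previousSibling): section
After 3 (firstChild): article
After 4 (parentNode): section
After 5 (lastChild): article
After 6 (parentNode): section
After 7 (lastChild): article
After 8 (parentNode): section
After 9 (lastChild): article
After 10 (firstChild): article (no-op, stayed)
After 11 (parentNode): section
After 12 (firstChild): article

Answer: article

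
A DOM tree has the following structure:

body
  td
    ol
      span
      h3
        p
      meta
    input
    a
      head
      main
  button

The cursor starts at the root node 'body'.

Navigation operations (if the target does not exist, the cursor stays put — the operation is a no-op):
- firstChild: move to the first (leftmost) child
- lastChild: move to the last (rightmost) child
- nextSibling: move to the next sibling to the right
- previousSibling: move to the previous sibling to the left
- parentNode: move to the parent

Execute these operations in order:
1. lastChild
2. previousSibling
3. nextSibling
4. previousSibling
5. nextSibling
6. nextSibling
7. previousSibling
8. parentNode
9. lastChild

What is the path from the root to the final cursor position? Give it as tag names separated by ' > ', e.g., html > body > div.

After 1 (lastChild): button
After 2 (previousSibling): td
After 3 (nextSibling): button
After 4 (previousSibling): td
After 5 (nextSibling): button
After 6 (nextSibling): button (no-op, stayed)
After 7 (previousSibling): td
After 8 (parentNode): body
After 9 (lastChild): button

Answer: body > button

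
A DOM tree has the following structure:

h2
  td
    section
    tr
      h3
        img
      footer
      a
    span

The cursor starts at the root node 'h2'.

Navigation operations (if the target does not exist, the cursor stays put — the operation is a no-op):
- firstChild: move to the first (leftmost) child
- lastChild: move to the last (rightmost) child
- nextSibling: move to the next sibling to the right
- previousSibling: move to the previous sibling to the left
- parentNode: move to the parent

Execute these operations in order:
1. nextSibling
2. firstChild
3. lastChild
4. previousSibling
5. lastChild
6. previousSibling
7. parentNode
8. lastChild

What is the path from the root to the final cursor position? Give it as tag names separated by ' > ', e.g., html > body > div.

After 1 (nextSibling): h2 (no-op, stayed)
After 2 (firstChild): td
After 3 (lastChild): span
After 4 (previousSibling): tr
After 5 (lastChild): a
After 6 (previousSibling): footer
After 7 (parentNode): tr
After 8 (lastChild): a

Answer: h2 > td > tr > a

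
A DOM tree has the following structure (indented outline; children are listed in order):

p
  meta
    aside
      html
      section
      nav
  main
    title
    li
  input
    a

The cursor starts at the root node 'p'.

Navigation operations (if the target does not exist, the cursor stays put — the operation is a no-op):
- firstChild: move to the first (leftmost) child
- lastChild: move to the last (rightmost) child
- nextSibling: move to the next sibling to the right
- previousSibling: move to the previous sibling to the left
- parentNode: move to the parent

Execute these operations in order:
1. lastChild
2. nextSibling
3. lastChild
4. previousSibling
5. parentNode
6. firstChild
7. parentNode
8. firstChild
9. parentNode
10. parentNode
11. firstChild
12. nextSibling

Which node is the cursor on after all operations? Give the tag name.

After 1 (lastChild): input
After 2 (nextSibling): input (no-op, stayed)
After 3 (lastChild): a
After 4 (previousSibling): a (no-op, stayed)
After 5 (parentNode): input
After 6 (firstChild): a
After 7 (parentNode): input
After 8 (firstChild): a
After 9 (parentNode): input
After 10 (parentNode): p
After 11 (firstChild): meta
After 12 (nextSibling): main

Answer: main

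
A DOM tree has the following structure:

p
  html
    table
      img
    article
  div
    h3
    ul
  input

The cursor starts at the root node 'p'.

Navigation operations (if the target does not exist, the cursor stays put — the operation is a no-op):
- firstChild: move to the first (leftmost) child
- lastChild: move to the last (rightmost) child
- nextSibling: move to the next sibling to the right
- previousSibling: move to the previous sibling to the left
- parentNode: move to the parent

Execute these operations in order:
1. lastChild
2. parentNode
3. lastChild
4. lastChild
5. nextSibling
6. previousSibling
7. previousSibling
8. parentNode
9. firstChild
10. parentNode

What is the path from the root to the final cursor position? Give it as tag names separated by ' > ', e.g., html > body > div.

Answer: p

Derivation:
After 1 (lastChild): input
After 2 (parentNode): p
After 3 (lastChild): input
After 4 (lastChild): input (no-op, stayed)
After 5 (nextSibling): input (no-op, stayed)
After 6 (previousSibling): div
After 7 (previousSibling): html
After 8 (parentNode): p
After 9 (firstChild): html
After 10 (parentNode): p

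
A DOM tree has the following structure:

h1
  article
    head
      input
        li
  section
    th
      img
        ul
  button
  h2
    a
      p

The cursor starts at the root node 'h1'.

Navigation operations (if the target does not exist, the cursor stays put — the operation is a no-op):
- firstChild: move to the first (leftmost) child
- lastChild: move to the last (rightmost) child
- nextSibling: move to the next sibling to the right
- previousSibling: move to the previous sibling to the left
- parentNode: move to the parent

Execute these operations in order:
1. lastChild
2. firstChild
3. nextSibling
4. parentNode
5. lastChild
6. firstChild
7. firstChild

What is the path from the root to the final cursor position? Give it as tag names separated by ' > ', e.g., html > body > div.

After 1 (lastChild): h2
After 2 (firstChild): a
After 3 (nextSibling): a (no-op, stayed)
After 4 (parentNode): h2
After 5 (lastChild): a
After 6 (firstChild): p
After 7 (firstChild): p (no-op, stayed)

Answer: h1 > h2 > a > p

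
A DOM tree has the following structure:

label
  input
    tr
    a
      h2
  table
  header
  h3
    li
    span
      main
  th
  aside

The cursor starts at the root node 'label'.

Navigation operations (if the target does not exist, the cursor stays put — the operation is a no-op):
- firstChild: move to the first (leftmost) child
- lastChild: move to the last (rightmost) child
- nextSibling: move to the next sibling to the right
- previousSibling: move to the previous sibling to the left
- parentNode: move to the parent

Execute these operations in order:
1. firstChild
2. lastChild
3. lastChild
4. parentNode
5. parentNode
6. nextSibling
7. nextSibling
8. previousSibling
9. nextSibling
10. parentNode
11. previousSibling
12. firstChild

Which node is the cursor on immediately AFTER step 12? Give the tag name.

Answer: input

Derivation:
After 1 (firstChild): input
After 2 (lastChild): a
After 3 (lastChild): h2
After 4 (parentNode): a
After 5 (parentNode): input
After 6 (nextSibling): table
After 7 (nextSibling): header
After 8 (previousSibling): table
After 9 (nextSibling): header
After 10 (parentNode): label
After 11 (previousSibling): label (no-op, stayed)
After 12 (firstChild): input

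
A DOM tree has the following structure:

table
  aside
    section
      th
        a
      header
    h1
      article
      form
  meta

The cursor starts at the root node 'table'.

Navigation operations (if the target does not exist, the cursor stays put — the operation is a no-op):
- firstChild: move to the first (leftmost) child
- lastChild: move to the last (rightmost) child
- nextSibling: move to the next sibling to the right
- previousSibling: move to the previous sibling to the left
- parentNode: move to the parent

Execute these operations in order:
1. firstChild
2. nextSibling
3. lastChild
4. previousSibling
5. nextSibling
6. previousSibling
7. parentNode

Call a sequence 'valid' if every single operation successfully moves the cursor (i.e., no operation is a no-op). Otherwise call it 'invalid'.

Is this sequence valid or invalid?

After 1 (firstChild): aside
After 2 (nextSibling): meta
After 3 (lastChild): meta (no-op, stayed)
After 4 (previousSibling): aside
After 5 (nextSibling): meta
After 6 (previousSibling): aside
After 7 (parentNode): table

Answer: invalid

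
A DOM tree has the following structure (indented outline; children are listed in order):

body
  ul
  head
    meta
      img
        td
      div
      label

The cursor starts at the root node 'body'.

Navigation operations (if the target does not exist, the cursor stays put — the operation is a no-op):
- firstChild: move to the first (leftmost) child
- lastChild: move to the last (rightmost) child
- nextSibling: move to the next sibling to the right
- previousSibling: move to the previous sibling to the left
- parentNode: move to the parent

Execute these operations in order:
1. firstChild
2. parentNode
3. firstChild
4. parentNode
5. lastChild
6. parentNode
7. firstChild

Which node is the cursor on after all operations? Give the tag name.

Answer: ul

Derivation:
After 1 (firstChild): ul
After 2 (parentNode): body
After 3 (firstChild): ul
After 4 (parentNode): body
After 5 (lastChild): head
After 6 (parentNode): body
After 7 (firstChild): ul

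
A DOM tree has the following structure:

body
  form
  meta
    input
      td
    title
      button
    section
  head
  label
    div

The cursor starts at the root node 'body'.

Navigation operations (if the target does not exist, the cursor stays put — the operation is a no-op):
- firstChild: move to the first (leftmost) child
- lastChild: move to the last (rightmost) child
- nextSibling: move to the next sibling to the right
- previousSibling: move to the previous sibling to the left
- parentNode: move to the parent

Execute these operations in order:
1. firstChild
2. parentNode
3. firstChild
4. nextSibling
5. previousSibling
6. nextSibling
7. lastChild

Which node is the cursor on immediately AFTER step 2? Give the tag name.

After 1 (firstChild): form
After 2 (parentNode): body

Answer: body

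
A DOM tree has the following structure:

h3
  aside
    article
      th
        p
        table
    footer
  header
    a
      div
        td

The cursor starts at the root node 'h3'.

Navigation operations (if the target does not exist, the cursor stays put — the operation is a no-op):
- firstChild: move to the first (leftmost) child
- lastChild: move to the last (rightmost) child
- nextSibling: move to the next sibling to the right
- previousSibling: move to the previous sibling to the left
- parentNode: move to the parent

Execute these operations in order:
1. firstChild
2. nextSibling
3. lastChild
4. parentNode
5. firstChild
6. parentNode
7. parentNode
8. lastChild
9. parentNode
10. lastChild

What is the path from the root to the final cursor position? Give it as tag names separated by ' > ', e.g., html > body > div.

Answer: h3 > header

Derivation:
After 1 (firstChild): aside
After 2 (nextSibling): header
After 3 (lastChild): a
After 4 (parentNode): header
After 5 (firstChild): a
After 6 (parentNode): header
After 7 (parentNode): h3
After 8 (lastChild): header
After 9 (parentNode): h3
After 10 (lastChild): header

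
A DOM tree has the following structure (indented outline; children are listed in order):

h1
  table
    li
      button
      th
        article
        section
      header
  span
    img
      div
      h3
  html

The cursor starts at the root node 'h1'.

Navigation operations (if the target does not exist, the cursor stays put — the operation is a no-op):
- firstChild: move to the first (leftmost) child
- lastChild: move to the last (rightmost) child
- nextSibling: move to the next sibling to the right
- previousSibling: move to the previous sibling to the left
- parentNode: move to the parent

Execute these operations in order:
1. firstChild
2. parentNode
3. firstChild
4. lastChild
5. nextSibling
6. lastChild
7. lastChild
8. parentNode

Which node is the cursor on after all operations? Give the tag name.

After 1 (firstChild): table
After 2 (parentNode): h1
After 3 (firstChild): table
After 4 (lastChild): li
After 5 (nextSibling): li (no-op, stayed)
After 6 (lastChild): header
After 7 (lastChild): header (no-op, stayed)
After 8 (parentNode): li

Answer: li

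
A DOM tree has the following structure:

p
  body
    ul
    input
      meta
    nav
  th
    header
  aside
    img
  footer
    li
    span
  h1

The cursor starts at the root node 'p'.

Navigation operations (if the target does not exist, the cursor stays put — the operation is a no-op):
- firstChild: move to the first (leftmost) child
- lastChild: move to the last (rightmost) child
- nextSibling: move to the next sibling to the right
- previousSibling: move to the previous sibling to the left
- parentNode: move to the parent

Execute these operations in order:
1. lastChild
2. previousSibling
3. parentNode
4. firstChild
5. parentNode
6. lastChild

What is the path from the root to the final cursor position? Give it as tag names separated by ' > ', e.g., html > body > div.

Answer: p > h1

Derivation:
After 1 (lastChild): h1
After 2 (previousSibling): footer
After 3 (parentNode): p
After 4 (firstChild): body
After 5 (parentNode): p
After 6 (lastChild): h1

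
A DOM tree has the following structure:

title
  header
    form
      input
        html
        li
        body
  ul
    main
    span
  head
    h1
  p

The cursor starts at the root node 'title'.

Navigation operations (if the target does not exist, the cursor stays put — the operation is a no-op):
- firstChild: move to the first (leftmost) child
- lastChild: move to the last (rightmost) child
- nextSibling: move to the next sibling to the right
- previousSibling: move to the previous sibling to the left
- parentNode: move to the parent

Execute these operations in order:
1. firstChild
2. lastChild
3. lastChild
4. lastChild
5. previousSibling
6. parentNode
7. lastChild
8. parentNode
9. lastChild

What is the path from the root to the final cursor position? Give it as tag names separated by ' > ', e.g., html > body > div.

After 1 (firstChild): header
After 2 (lastChild): form
After 3 (lastChild): input
After 4 (lastChild): body
After 5 (previousSibling): li
After 6 (parentNode): input
After 7 (lastChild): body
After 8 (parentNode): input
After 9 (lastChild): body

Answer: title > header > form > input > body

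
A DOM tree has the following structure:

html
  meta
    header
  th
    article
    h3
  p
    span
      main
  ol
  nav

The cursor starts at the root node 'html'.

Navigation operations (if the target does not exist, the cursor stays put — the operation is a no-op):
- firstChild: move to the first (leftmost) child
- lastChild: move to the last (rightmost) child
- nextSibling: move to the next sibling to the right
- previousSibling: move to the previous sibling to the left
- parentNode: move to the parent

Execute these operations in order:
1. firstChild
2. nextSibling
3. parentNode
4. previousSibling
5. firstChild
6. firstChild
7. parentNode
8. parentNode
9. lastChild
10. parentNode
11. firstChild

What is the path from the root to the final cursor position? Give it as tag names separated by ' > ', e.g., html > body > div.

After 1 (firstChild): meta
After 2 (nextSibling): th
After 3 (parentNode): html
After 4 (previousSibling): html (no-op, stayed)
After 5 (firstChild): meta
After 6 (firstChild): header
After 7 (parentNode): meta
After 8 (parentNode): html
After 9 (lastChild): nav
After 10 (parentNode): html
After 11 (firstChild): meta

Answer: html > meta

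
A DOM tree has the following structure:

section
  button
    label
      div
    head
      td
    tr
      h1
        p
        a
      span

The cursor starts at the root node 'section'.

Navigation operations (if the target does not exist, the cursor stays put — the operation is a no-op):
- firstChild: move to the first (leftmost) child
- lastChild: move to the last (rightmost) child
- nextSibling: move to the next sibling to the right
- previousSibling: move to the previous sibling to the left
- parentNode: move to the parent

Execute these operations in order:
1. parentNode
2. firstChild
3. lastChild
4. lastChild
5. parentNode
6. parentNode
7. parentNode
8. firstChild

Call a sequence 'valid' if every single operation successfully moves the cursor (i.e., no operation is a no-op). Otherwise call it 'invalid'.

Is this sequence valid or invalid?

Answer: invalid

Derivation:
After 1 (parentNode): section (no-op, stayed)
After 2 (firstChild): button
After 3 (lastChild): tr
After 4 (lastChild): span
After 5 (parentNode): tr
After 6 (parentNode): button
After 7 (parentNode): section
After 8 (firstChild): button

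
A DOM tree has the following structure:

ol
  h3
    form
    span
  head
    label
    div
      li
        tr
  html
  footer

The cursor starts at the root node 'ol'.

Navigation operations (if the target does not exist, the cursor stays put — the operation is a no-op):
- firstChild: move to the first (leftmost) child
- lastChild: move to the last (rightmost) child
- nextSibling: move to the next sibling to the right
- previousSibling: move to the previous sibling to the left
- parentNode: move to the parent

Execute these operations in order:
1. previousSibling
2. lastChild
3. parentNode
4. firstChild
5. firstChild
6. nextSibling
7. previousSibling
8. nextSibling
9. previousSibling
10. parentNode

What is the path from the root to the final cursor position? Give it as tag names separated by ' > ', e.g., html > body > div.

Answer: ol > h3

Derivation:
After 1 (previousSibling): ol (no-op, stayed)
After 2 (lastChild): footer
After 3 (parentNode): ol
After 4 (firstChild): h3
After 5 (firstChild): form
After 6 (nextSibling): span
After 7 (previousSibling): form
After 8 (nextSibling): span
After 9 (previousSibling): form
After 10 (parentNode): h3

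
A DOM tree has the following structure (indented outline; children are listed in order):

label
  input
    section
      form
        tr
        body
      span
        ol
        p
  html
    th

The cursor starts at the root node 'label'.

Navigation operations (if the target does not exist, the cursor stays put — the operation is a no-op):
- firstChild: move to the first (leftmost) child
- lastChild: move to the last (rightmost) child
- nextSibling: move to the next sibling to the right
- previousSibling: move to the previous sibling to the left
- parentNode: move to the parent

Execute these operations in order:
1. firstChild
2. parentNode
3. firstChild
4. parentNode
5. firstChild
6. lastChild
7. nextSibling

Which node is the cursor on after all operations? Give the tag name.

After 1 (firstChild): input
After 2 (parentNode): label
After 3 (firstChild): input
After 4 (parentNode): label
After 5 (firstChild): input
After 6 (lastChild): section
After 7 (nextSibling): section (no-op, stayed)

Answer: section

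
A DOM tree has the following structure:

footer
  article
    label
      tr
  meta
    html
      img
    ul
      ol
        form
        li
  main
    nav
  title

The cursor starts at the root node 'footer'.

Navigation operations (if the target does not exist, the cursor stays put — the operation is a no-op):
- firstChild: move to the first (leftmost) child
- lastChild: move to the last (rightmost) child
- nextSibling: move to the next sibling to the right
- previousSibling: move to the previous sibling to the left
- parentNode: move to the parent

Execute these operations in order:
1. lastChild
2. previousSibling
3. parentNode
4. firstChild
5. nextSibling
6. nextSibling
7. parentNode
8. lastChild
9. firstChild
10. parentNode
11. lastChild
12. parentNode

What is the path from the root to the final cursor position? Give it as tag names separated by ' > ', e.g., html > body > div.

After 1 (lastChild): title
After 2 (previousSibling): main
After 3 (parentNode): footer
After 4 (firstChild): article
After 5 (nextSibling): meta
After 6 (nextSibling): main
After 7 (parentNode): footer
After 8 (lastChild): title
After 9 (firstChild): title (no-op, stayed)
After 10 (parentNode): footer
After 11 (lastChild): title
After 12 (parentNode): footer

Answer: footer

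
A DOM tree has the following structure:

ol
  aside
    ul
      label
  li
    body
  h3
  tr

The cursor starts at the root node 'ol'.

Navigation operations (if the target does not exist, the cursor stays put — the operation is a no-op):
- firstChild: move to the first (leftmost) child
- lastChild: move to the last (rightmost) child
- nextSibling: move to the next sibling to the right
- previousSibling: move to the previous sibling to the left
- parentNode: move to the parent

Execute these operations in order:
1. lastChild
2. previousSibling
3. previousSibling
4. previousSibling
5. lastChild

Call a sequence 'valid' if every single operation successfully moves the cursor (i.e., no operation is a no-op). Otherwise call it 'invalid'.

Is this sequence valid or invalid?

Answer: valid

Derivation:
After 1 (lastChild): tr
After 2 (previousSibling): h3
After 3 (previousSibling): li
After 4 (previousSibling): aside
After 5 (lastChild): ul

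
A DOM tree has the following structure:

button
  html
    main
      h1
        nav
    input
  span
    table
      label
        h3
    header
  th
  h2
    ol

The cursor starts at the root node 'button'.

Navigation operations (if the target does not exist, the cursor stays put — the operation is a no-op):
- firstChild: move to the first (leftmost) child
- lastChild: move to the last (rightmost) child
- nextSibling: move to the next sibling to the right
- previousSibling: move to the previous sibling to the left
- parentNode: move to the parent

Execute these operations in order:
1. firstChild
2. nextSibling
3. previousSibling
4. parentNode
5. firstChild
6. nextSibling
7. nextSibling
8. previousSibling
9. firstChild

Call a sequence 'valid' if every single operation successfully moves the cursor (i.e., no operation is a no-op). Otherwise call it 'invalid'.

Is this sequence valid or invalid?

After 1 (firstChild): html
After 2 (nextSibling): span
After 3 (previousSibling): html
After 4 (parentNode): button
After 5 (firstChild): html
After 6 (nextSibling): span
After 7 (nextSibling): th
After 8 (previousSibling): span
After 9 (firstChild): table

Answer: valid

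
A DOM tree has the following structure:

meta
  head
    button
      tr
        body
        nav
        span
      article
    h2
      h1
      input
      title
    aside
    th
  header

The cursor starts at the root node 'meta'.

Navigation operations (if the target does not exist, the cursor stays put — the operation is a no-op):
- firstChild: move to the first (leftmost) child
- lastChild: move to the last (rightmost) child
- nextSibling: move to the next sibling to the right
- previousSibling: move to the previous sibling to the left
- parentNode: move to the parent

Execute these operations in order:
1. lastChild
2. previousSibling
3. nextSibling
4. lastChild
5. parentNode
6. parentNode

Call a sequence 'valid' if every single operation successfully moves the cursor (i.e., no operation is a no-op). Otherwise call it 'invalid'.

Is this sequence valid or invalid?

Answer: invalid

Derivation:
After 1 (lastChild): header
After 2 (previousSibling): head
After 3 (nextSibling): header
After 4 (lastChild): header (no-op, stayed)
After 5 (parentNode): meta
After 6 (parentNode): meta (no-op, stayed)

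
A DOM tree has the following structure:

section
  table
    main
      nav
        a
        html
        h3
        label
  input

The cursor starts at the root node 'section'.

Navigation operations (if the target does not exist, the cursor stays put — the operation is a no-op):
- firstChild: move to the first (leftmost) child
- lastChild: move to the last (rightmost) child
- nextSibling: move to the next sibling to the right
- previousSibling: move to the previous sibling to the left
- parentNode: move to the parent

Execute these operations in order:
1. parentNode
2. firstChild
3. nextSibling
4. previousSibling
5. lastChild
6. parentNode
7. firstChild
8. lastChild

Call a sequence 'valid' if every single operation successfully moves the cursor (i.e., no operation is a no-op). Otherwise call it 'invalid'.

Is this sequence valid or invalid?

After 1 (parentNode): section (no-op, stayed)
After 2 (firstChild): table
After 3 (nextSibling): input
After 4 (previousSibling): table
After 5 (lastChild): main
After 6 (parentNode): table
After 7 (firstChild): main
After 8 (lastChild): nav

Answer: invalid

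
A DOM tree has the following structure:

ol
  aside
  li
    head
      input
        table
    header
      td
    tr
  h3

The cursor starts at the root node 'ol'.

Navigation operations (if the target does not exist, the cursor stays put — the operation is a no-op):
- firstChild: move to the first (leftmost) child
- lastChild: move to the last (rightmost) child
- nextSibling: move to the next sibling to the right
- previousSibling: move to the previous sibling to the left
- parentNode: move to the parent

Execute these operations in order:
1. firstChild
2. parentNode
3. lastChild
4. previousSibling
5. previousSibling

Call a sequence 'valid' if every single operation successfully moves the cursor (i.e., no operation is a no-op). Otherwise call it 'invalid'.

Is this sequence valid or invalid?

After 1 (firstChild): aside
After 2 (parentNode): ol
After 3 (lastChild): h3
After 4 (previousSibling): li
After 5 (previousSibling): aside

Answer: valid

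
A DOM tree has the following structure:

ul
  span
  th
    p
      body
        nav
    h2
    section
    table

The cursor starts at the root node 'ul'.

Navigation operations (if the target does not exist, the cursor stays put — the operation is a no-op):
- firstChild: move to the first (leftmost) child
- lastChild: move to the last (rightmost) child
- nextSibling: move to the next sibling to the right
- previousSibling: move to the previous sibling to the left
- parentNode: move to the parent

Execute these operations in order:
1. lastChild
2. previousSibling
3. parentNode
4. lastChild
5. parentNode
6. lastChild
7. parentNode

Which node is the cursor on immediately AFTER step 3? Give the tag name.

Answer: ul

Derivation:
After 1 (lastChild): th
After 2 (previousSibling): span
After 3 (parentNode): ul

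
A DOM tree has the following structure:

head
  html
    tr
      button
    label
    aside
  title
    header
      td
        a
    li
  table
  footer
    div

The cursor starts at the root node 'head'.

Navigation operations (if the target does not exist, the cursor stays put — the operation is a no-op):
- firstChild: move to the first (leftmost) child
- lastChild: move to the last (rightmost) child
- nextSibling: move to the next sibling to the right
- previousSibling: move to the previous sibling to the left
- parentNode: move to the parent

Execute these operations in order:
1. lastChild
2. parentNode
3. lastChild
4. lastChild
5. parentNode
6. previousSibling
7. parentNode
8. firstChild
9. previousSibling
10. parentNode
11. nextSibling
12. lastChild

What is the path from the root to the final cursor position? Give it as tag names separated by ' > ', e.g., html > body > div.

Answer: head > footer

Derivation:
After 1 (lastChild): footer
After 2 (parentNode): head
After 3 (lastChild): footer
After 4 (lastChild): div
After 5 (parentNode): footer
After 6 (previousSibling): table
After 7 (parentNode): head
After 8 (firstChild): html
After 9 (previousSibling): html (no-op, stayed)
After 10 (parentNode): head
After 11 (nextSibling): head (no-op, stayed)
After 12 (lastChild): footer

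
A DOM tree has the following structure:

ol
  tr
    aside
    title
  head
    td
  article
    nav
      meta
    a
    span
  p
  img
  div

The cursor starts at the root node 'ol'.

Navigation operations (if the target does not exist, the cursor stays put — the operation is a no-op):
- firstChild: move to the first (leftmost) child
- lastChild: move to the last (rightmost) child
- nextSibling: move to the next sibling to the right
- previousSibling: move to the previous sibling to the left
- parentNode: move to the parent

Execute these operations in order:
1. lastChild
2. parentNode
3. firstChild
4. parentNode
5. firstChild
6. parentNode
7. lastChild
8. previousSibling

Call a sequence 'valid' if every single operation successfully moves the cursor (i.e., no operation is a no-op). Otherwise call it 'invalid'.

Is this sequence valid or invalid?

Answer: valid

Derivation:
After 1 (lastChild): div
After 2 (parentNode): ol
After 3 (firstChild): tr
After 4 (parentNode): ol
After 5 (firstChild): tr
After 6 (parentNode): ol
After 7 (lastChild): div
After 8 (previousSibling): img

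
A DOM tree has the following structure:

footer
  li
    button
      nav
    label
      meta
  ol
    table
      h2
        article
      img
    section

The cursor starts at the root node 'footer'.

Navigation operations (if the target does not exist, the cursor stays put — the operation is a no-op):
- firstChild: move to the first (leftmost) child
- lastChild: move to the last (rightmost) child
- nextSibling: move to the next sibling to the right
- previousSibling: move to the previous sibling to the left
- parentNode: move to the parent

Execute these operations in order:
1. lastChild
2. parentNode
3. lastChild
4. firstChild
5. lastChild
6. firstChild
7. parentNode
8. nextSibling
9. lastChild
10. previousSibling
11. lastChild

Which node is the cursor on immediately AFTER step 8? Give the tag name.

Answer: section

Derivation:
After 1 (lastChild): ol
After 2 (parentNode): footer
After 3 (lastChild): ol
After 4 (firstChild): table
After 5 (lastChild): img
After 6 (firstChild): img (no-op, stayed)
After 7 (parentNode): table
After 8 (nextSibling): section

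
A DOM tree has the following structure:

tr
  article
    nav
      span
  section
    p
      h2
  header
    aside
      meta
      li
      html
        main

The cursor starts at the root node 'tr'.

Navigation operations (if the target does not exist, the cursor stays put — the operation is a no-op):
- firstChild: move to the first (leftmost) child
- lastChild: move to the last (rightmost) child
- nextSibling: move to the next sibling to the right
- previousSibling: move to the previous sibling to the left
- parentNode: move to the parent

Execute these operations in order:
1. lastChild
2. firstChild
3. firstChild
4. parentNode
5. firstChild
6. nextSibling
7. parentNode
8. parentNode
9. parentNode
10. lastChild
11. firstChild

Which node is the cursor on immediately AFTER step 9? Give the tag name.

After 1 (lastChild): header
After 2 (firstChild): aside
After 3 (firstChild): meta
After 4 (parentNode): aside
After 5 (firstChild): meta
After 6 (nextSibling): li
After 7 (parentNode): aside
After 8 (parentNode): header
After 9 (parentNode): tr

Answer: tr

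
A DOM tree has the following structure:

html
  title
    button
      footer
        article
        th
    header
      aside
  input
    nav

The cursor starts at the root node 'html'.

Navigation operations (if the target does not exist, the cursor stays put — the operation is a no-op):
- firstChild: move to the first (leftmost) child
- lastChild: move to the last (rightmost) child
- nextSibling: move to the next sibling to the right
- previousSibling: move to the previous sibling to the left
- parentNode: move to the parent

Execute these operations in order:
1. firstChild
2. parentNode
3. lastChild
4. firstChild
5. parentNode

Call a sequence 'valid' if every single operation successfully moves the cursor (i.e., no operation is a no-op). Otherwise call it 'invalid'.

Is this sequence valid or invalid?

After 1 (firstChild): title
After 2 (parentNode): html
After 3 (lastChild): input
After 4 (firstChild): nav
After 5 (parentNode): input

Answer: valid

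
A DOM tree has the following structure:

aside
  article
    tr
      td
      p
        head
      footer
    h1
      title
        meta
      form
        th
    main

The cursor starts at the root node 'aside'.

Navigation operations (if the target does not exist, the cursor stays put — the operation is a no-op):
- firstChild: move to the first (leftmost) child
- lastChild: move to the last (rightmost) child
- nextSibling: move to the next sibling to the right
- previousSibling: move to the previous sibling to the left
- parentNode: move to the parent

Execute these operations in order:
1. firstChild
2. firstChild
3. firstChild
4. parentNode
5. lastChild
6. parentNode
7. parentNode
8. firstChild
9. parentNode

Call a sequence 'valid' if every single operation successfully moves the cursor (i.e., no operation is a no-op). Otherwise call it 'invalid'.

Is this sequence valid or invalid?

After 1 (firstChild): article
After 2 (firstChild): tr
After 3 (firstChild): td
After 4 (parentNode): tr
After 5 (lastChild): footer
After 6 (parentNode): tr
After 7 (parentNode): article
After 8 (firstChild): tr
After 9 (parentNode): article

Answer: valid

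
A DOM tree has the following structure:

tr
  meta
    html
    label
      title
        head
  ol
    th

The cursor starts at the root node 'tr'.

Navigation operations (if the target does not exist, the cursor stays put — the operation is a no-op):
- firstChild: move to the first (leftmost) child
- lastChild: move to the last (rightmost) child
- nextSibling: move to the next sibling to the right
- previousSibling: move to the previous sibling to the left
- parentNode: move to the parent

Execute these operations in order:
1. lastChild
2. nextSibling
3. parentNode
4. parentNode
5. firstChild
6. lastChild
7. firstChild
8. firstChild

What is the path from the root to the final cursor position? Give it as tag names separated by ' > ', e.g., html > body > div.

After 1 (lastChild): ol
After 2 (nextSibling): ol (no-op, stayed)
After 3 (parentNode): tr
After 4 (parentNode): tr (no-op, stayed)
After 5 (firstChild): meta
After 6 (lastChild): label
After 7 (firstChild): title
After 8 (firstChild): head

Answer: tr > meta > label > title > head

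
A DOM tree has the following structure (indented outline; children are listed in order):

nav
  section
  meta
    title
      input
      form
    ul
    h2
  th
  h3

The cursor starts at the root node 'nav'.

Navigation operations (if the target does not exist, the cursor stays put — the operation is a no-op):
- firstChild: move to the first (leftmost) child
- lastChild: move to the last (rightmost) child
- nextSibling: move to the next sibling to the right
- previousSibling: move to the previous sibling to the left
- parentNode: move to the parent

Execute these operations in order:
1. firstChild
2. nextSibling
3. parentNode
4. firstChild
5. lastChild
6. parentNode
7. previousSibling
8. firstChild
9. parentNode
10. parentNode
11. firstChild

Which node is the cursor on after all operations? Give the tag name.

After 1 (firstChild): section
After 2 (nextSibling): meta
After 3 (parentNode): nav
After 4 (firstChild): section
After 5 (lastChild): section (no-op, stayed)
After 6 (parentNode): nav
After 7 (previousSibling): nav (no-op, stayed)
After 8 (firstChild): section
After 9 (parentNode): nav
After 10 (parentNode): nav (no-op, stayed)
After 11 (firstChild): section

Answer: section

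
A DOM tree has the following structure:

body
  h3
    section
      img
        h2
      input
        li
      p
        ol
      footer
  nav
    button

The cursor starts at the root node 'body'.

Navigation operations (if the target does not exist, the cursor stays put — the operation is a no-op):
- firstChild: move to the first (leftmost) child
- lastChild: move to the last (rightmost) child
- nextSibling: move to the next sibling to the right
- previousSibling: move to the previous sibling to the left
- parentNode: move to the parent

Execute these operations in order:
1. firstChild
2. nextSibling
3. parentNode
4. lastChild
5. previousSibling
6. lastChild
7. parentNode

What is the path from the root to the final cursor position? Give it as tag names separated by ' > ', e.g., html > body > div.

Answer: body > h3

Derivation:
After 1 (firstChild): h3
After 2 (nextSibling): nav
After 3 (parentNode): body
After 4 (lastChild): nav
After 5 (previousSibling): h3
After 6 (lastChild): section
After 7 (parentNode): h3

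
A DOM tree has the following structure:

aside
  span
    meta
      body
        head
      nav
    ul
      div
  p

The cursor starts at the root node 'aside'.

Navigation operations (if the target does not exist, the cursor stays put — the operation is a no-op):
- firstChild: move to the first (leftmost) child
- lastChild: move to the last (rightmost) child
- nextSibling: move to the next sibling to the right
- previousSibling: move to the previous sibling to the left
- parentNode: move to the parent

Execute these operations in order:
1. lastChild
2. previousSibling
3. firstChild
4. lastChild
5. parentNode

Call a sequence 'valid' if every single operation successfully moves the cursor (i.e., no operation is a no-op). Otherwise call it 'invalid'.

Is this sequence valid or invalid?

After 1 (lastChild): p
After 2 (previousSibling): span
After 3 (firstChild): meta
After 4 (lastChild): nav
After 5 (parentNode): meta

Answer: valid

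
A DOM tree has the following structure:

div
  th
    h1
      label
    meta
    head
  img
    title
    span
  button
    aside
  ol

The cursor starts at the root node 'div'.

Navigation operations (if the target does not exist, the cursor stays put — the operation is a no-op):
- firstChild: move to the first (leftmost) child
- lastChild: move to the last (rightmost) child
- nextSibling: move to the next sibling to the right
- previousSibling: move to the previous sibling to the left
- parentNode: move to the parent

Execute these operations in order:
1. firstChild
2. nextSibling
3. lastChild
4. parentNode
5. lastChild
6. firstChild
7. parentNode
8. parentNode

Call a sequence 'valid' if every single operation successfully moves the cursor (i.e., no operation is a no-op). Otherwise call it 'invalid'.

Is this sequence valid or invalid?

After 1 (firstChild): th
After 2 (nextSibling): img
After 3 (lastChild): span
After 4 (parentNode): img
After 5 (lastChild): span
After 6 (firstChild): span (no-op, stayed)
After 7 (parentNode): img
After 8 (parentNode): div

Answer: invalid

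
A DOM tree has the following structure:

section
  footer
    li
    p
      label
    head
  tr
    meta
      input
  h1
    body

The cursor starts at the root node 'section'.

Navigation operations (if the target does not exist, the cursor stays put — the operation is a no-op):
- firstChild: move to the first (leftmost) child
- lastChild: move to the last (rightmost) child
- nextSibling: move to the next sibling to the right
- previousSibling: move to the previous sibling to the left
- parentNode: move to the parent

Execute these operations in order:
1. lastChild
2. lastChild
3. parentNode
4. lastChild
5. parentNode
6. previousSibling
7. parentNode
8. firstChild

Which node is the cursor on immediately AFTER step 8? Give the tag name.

Answer: footer

Derivation:
After 1 (lastChild): h1
After 2 (lastChild): body
After 3 (parentNode): h1
After 4 (lastChild): body
After 5 (parentNode): h1
After 6 (previousSibling): tr
After 7 (parentNode): section
After 8 (firstChild): footer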